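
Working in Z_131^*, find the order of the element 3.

65

By Lagrange's theorem, ord_131(3) divides φ(131) = 131 − 1 = 130 = 2 · 5 · 13.
Divisors of 130: 1, 2, 5, 10, 13, 26, 65, 130.
Check 3^d mod 131 for each divisor in increasing order:
3^1 ≡ 3 (mod 131)
3^2 ≡ 9 (mod 131)
3^5 ≡ 112 (mod 131)
3^10 ≡ 99 (mod 131)
3^13 ≡ 53 (mod 131)
3^26 ≡ 58 (mod 131)
3^65 ≡ 1 (mod 131) ✓
Therefore the multiplicative order of 3 modulo 131 is 65.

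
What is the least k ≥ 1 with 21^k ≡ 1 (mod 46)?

22

Since 21 ∈ (Z/46Z)^×, its order divides φ(46) = φ(2)·φ(23) = 1·22 = 22 = 2 · 11.
Divisors of 22: 1, 2, 11, 22.
Evaluate successive powers at the divisors of 22:
21^1 ≡ 21
21^2 ≡ 27
21^11 ≡ 45
21^22 ≡ 1
Hence ord(21) = 22.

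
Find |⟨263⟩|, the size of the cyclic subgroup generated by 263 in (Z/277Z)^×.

Since 263 ∈ (Z/277Z)^×, its order divides φ(277) = 277 − 1 = 276 = 2^2 · 3 · 23.
Divisors of 276: 1, 2, 3, 4, 6, 12, 23, 46, 69, 92, 138, 276.
Check 263^d mod 277 for each divisor in increasing order:
263^1 ≡ 263 (mod 277)
263^2 ≡ 196 (mod 277)
263^3 ≡ 26 (mod 277)
263^4 ≡ 190 (mod 277)
263^6 ≡ 122 (mod 277)
263^12 ≡ 203 (mod 277)
263^23 ≡ 242 (mod 277)
263^46 ≡ 117 (mod 277)
263^69 ≡ 60 (mod 277)
263^92 ≡ 116 (mod 277)
263^138 ≡ 276 (mod 277)
263^276 ≡ 1 (mod 277) ✓
Hence ord(263) = 276.

276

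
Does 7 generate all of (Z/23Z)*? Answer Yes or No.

Yes

φ(23) = 23 − 1 = 22 = 2 · 11.
7 is a primitive root mod 23 iff 7^(φ(23)/q) ≢ 1 for every prime q | φ(23), i.e. q ∈ {2, 11}.
7^11 ≡ 22 (mod 23)  [q = 2: ≢ 1 ✓]
7^2 ≡ 3 (mod 23)  [q = 11: ≢ 1 ✓]
All checks pass, so 7 has order 22 and is a primitive root modulo 23.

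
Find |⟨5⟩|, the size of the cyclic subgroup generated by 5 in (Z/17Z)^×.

The order of 5 must divide φ(17) = 17 − 1 = 16 = 2^4.
Divisors of 16: 1, 2, 4, 8, 16.
Evaluate successive powers at the divisors of 16:
5^1 ≡ 5
5^2 ≡ 8
5^4 ≡ 13
5^8 ≡ 16
5^16 ≡ 1
Hence ord(5) = 16.

16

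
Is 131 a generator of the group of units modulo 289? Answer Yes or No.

φ(289) = φ(17^2) = 17·(17−1) = 272 = 2^4 · 17.
131 is a primitive root mod 289 iff 131^(φ(289)/q) ≢ 1 for every prime q | φ(289), i.e. q ∈ {2, 17}.
131^136 ≡ 288 (mod 289)  [q = 2: ≢ 1 ✓]
131^16 ≡ 1 (mod 289)  [q = 17: ≡ 1 ✗]
The check at q = 17 fails, so 131 generates a proper subgroup.

No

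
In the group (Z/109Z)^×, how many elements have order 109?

φ(109) = 109 − 1 = 108 = 2^2 · 3^3.
In a cyclic group of order 108, there are φ(d) elements of order d for each divisor d of 108, and zero for non-divisors.
Since 109 ∤ 108, the count is 0.

0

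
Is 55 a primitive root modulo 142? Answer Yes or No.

φ(142) = φ(2)·φ(71) = 1·70 = 70 = 2 · 5 · 7.
An element g generates (Z/142Z)^× iff g^(70/q) ≢ 1 (mod 142) for each prime q ∈ {2, 5, 7}.
55^35 ≡ 141 (mod 142)  [q = 2: ≢ 1 ✓]
55^14 ≡ 25 (mod 142)  [q = 5: ≢ 1 ✓]
55^10 ≡ 103 (mod 142)  [q = 7: ≢ 1 ✓]
None equal 1, so ord_142(55) = 70: 55 is a primitive root.

Yes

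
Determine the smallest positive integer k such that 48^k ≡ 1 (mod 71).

7

ord(48) | φ(71) = 71 − 1 = 70 = 2 · 5 · 7.
Divisors of 70: 1, 2, 5, 7, 10, 14, 35, 70.
Compute 48^d (mod 71) for the divisors d until we hit 1:
48^1 ≡ 48 (mod 71)
48^2 ≡ 32 (mod 71)
48^5 ≡ 20 (mod 71)
48^7 ≡ 1 (mod 71) ✓
The smallest such exponent is 7, so the order of 48 is 7.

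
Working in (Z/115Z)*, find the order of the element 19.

22

ord(19) | φ(115) = φ(5·23) = (5−1)·(23−1) = 4·22 = 88 = 2^3 · 11.
Divisors of 88: 1, 2, 4, 8, 11, 22, 44, 88.
Compute 19^d (mod 115) for the divisors d until we hit 1:
19^1 ≡ 19 (mod 115)
19^2 ≡ 16 (mod 115)
19^4 ≡ 26 (mod 115)
19^8 ≡ 101 (mod 115)
19^11 ≡ 114 (mod 115)
19^22 ≡ 1 (mod 115) ✓
Hence ord(19) = 22.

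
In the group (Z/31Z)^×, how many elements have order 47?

φ(31) = 31 − 1 = 30 = 2 · 3 · 5.
In a cyclic group of order 30, there are φ(d) elements of order d for each divisor d of 30, and zero for non-divisors.
Since 47 ∤ 30, the count is 0.

0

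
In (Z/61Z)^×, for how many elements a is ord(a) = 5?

4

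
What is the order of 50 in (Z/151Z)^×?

25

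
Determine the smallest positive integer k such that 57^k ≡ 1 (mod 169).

52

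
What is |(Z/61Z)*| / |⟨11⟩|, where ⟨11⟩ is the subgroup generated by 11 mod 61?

Since 11 ∈ (Z/61Z)^×, its order divides φ(61) = 61 − 1 = 60 = 2^2 · 3 · 5.
Divisors of 60: 1, 2, 3, 4, 5, 6, 10, 12, 15, 20, 30, 60.
Test each divisor d:
11^1 ≡ 11 (mod 61)
11^2 ≡ 60 (mod 61)
11^3 ≡ 50 (mod 61)
11^4 ≡ 1 (mod 61) ✓
The order of 11 is 4, so the subgroup it generates has 4 elements.
The index is φ(61) / ord(11) = 60 / 4 = 15.

15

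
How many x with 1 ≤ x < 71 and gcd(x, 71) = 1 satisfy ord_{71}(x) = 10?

4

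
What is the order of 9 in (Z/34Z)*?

8

The order of 9 must divide φ(34) = φ(2)·φ(17) = 1·16 = 16 = 2^4.
Divisors of 16: 1, 2, 4, 8, 16.
Check 9^d mod 34 for each divisor in increasing order:
9^1 ≡ 9 (mod 34)
9^2 ≡ 13 (mod 34)
9^4 ≡ 33 (mod 34)
9^8 ≡ 1 (mod 34) ✓
The smallest such exponent is 8, so the order of 9 is 8.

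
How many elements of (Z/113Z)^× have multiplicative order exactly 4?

φ(113) = 113 − 1 = 112 = 2^4 · 7.
(Z/113Z)^× is cyclic (|G| = 112); a cyclic group of order m has exactly φ(d) elements of each order d | m, and none otherwise.
4 = 2^2 divides 112, and φ(4) = 2.

2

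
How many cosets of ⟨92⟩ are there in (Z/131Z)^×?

Since 92 ∈ (Z/131Z)^×, its order divides φ(131) = 131 − 1 = 130 = 2 · 5 · 13.
Divisors of 130: 1, 2, 5, 10, 13, 26, 65, 130.
Check 92^d mod 131 for each divisor in increasing order:
92^1 ≡ 92
92^2 ≡ 80
92^5 ≡ 86
92^10 ≡ 60
92^13 ≡ 130
92^26 ≡ 1
The order of 92 is 26, so the subgroup it generates has 26 elements.
Index = |(Z/131Z)^×| / |⟨92⟩| = 130 / 26 = 5.

5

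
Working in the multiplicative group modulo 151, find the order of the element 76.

The order of 76 must divide φ(151) = 151 − 1 = 150 = 2 · 3 · 5^2.
Divisors of 150: 1, 2, 3, 5, 6, 10, 15, 25, 30, 50, 75, 150.
Test each divisor d:
76^1 ≡ 76
76^2 ≡ 38
76^3 ≡ 19
76^5 ≡ 118
76^6 ≡ 59
76^10 ≡ 32
76^15 ≡ 1
Therefore the multiplicative order of 76 modulo 151 is 15.

15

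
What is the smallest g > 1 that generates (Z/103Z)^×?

5

φ(103) = 103 − 1 = 102 = 2 · 3 · 17.
Test candidates g = 2, 3, … against the prime factors q ∈ {2, 3, 17} of φ(103): g is a generator iff g^(102/q) ≢ 1 for every such q.
g = 2: 2^51 ≡ 1 — hits 1, so not a primitive root.
g = 3: 3^51 ≡ 102; 3^34 ≡ 1 — hits 1, so not a primitive root.
g = 4: 4^51 ≡ 1 — hits 1, so not a primitive root.
g = 5: 5^51 ≡ 102; 5^34 ≡ 56; 5^6 ≡ 72 — none is 1, so 5 is a primitive root.
Hence the least primitive root of 103 is 5.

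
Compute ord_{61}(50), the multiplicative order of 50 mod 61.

4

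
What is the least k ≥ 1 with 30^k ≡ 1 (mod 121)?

ord(30) | φ(121) = φ(11^2) = 11·(11−1) = 110 = 2 · 5 · 11.
Divisors of 110: 1, 2, 5, 10, 11, 22, 55, 110.
Evaluate successive powers at the divisors of 110:
30^1 ≡ 30 (mod 121)
30^2 ≡ 53 (mod 121)
30^5 ≡ 54 (mod 121)
30^10 ≡ 12 (mod 121)
30^11 ≡ 118 (mod 121)
30^22 ≡ 9 (mod 121)
30^55 ≡ 120 (mod 121)
30^110 ≡ 1 (mod 121) ✓
So ord_121(30) = 110.

110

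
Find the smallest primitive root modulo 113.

φ(113) = 113 − 1 = 112 = 2^4 · 7.
g is a primitive root iff g^(112/q) ≢ 1 (mod 113) for each prime q ∈ {2, 7}.
g = 2: 2^56 ≡ 1 — hits 1, so not a primitive root.
g = 3: 3^56 ≡ 112; 3^16 ≡ 49 — none is 1, so 3 is a primitive root.
So 3 is the smallest generator of (Z/113Z)^×.

3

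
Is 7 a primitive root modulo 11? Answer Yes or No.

φ(11) = 11 − 1 = 10 = 2 · 5.
An element g generates (Z/11Z)^× iff g^(10/q) ≢ 1 (mod 11) for each prime q ∈ {2, 5}.
7^5 ≡ 10 (mod 11)  [q = 2: ≢ 1 ✓]
7^2 ≡ 5 (mod 11)  [q = 5: ≢ 1 ✓]
None equal 1, so ord_11(7) = 10: 7 is a primitive root.

Yes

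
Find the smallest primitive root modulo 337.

10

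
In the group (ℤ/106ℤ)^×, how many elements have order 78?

φ(106) = φ(2)·φ(53) = 1·52 = 52 = 2^2 · 13.
(Z/106Z)^× is cyclic (|G| = 52); a cyclic group of order m has exactly φ(d) elements of each order d | m, and none otherwise.
78 does not divide 52, so no element of (Z/106Z)^× has order 78.

0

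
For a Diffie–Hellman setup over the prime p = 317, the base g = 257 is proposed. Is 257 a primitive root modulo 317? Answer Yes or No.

No

φ(317) = 317 − 1 = 316 = 2^2 · 79.
An element g generates (Z/317Z)^× iff g^(316/q) ≢ 1 (mod 317) for each prime q ∈ {2, 79}.
257^158 ≡ 1 (mod 317)  [q = 2: ≡ 1 ✗]
257^4 ≡ 89 (mod 317)  [q = 79: ≢ 1 ✓]
257^158 ≡ 1 shows ord(257) | 158, strictly less than φ(317); not a primitive root.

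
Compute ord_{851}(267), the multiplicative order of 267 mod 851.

132

The order of 267 must divide φ(851) = φ(23·37) = (23−1)·(37−1) = 22·36 = 792 = 2^3 · 3^2 · 11.
Divisors of 792: 1, 2, 3, 4, 6, 8, 9, 11, 12, 18, 22, 24, 33, 36, 44, 66, 72, 88, 99, 132, 198, 264, 396, 792.
Test each divisor d:
267^1 ≡ 267
267^2 ≡ 656
267^3 ≡ 697
267^4 ≡ 581
267^6 ≡ 739
267^8 ≡ 565
267^9 ≡ 228
267^11 ≡ 643
267^12 ≡ 630
267^18 ≡ 73
267^22 ≡ 714
267^24 ≡ 334
267^33 ≡ 413
267^36 ≡ 223
267^44 ≡ 47
267^66 ≡ 369
267^72 ≡ 371
267^88 ≡ 507
267^99 ≡ 68
267^132 ≡ 1
The smallest such exponent is 132, so the order of 267 is 132.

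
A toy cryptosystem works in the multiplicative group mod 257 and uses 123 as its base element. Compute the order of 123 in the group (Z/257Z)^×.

By Lagrange's theorem, ord_257(123) divides φ(257) = 257 − 1 = 256 = 2^8.
Divisors of 256: 1, 2, 4, 8, 16, 32, 64, 128, 256.
Evaluate successive powers at the divisors of 256:
123^1 ≡ 123 (mod 257)
123^2 ≡ 223 (mod 257)
123^4 ≡ 128 (mod 257)
123^8 ≡ 193 (mod 257)
123^16 ≡ 241 (mod 257)
123^32 ≡ 256 (mod 257)
123^64 ≡ 1 (mod 257) ✓
The smallest such exponent is 64, so the order of 123 is 64.

64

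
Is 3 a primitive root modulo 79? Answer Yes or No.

Yes

φ(79) = 79 − 1 = 78 = 2 · 3 · 13.
Test 3^(78/q) mod 79 for each prime factor q of 78:
3^39 ≡ 78 (mod 79)  [q = 2: ≢ 1 ✓]
3^26 ≡ 23 (mod 79)  [q = 3: ≢ 1 ✓]
3^6 ≡ 18 (mod 79)  [q = 13: ≢ 1 ✓]
None equal 1, so ord_79(3) = 78: 3 is a primitive root.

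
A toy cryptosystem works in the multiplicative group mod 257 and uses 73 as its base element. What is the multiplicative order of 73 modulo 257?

Since 73 ∈ (Z/257Z)^×, its order divides φ(257) = 257 − 1 = 256 = 2^8.
Divisors of 256: 1, 2, 4, 8, 16, 32, 64, 128, 256.
Check 73^d mod 257 for each divisor in increasing order:
73^1 ≡ 73 (mod 257)
73^2 ≡ 189 (mod 257)
73^4 ≡ 255 (mod 257)
73^8 ≡ 4 (mod 257)
73^16 ≡ 16 (mod 257)
73^32 ≡ 256 (mod 257)
73^64 ≡ 1 (mod 257) ✓
So ord_257(73) = 64.

64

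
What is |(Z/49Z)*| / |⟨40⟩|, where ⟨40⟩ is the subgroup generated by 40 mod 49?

1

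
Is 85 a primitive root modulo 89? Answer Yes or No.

No

φ(89) = 89 − 1 = 88 = 2^3 · 11.
It suffices to check that the order of 85 is not a proper divisor of 88: compute 85^(88/q) for q ∈ {2, 11}.
85^44 ≡ 1 (mod 89)  [q = 2: ≡ 1 ✗]
85^8 ≡ 32 (mod 89)  [q = 11: ≢ 1 ✓]
The check at q = 2 fails, so 85 generates a proper subgroup.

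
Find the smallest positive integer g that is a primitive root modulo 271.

6

φ(271) = 271 − 1 = 270 = 2 · 3^3 · 5.
Test candidates g = 2, 3, … against the prime factors q ∈ {2, 3, 5} of φ(271): g is a generator iff g^(270/q) ≢ 1 for every such q.
g = 2: 2^135 ≡ 1 — hits 1, so not a primitive root.
g = 3: 3^135 ≡ 270; 3^90 ≡ 1 — hits 1, so not a primitive root.
g = 4: 4^135 ≡ 1 — hits 1, so not a primitive root.
g = 5: 5^135 ≡ 1 — hits 1, so not a primitive root.
g = 6: 6^135 ≡ 270; 6^90 ≡ 242; 6^54 ≡ 10 — none is 1, so 6 is a primitive root.
The smallest primitive root modulo 271 is 6.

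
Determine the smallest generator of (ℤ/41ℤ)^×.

6

φ(41) = 41 − 1 = 40 = 2^3 · 5.
Test candidates g = 2, 3, … against the prime factors q ∈ {2, 5} of φ(41): g is a generator iff g^(40/q) ≢ 1 for every such q.
g = 2: 2^20 ≡ 1 — hits 1, so not a primitive root.
g = 3: 3^20 ≡ 40; 3^8 ≡ 1 — hits 1, so not a primitive root.
g = 4: 4^20 ≡ 1 — hits 1, so not a primitive root.
g = 5: 5^20 ≡ 1 — hits 1, so not a primitive root.
g = 6: 6^20 ≡ 40; 6^8 ≡ 10 — none is 1, so 6 is a primitive root.
So 6 is the smallest generator of (Z/41Z)^×.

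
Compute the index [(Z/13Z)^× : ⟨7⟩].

1

ord(7) | φ(13) = 13 − 1 = 12 = 2^2 · 3.
Divisors of 12: 1, 2, 3, 4, 6, 12.
Check 7^d mod 13 for each divisor in increasing order:
7^1 ≡ 7 (mod 13)
7^2 ≡ 10 (mod 13)
7^3 ≡ 5 (mod 13)
7^4 ≡ 9 (mod 13)
7^6 ≡ 12 (mod 13)
7^12 ≡ 1 (mod 13) ✓
Thus |⟨7⟩| = ord(7) = 12.
Index = |(Z/13Z)^×| / |⟨7⟩| = 12 / 12 = 1.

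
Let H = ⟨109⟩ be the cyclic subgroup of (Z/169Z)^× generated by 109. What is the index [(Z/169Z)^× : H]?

3

The order of 109 must divide φ(169) = φ(13^2) = 13·(13−1) = 156 = 2^2 · 3 · 13.
Divisors of 156: 1, 2, 3, 4, 6, 12, 13, 26, 39, 52, 78, 156.
Evaluate successive powers at the divisors of 156:
109^1 ≡ 109
109^2 ≡ 51
109^3 ≡ 151
109^4 ≡ 66
109^6 ≡ 155
109^12 ≡ 27
109^13 ≡ 70
109^26 ≡ 168
109^39 ≡ 99
109^52 ≡ 1
The order of 109 is 52, so the subgroup it generates has 52 elements.
Index = |(Z/169Z)^×| / |⟨109⟩| = 156 / 52 = 3.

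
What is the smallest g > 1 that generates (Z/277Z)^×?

5

φ(277) = 277 − 1 = 276 = 2^2 · 3 · 23.
Test candidates g = 2, 3, … against the prime factors q ∈ {2, 3, 23} of φ(277): g is a generator iff g^(276/q) ≢ 1 for every such q.
g = 2: 2^138 ≡ 276; 2^92 ≡ 1 — hits 1, so not a primitive root.
g = 3: 3^138 ≡ 1 — hits 1, so not a primitive root.
g = 4: 4^138 ≡ 1 — hits 1, so not a primitive root.
g = 5: 5^138 ≡ 276; 5^92 ≡ 116; 5^12 ≡ 27 — none is 1, so 5 is a primitive root.
Hence the least primitive root of 277 is 5.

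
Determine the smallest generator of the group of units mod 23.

5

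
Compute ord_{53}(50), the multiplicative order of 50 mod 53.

52

By Lagrange's theorem, ord_53(50) divides φ(53) = 53 − 1 = 52 = 2^2 · 13.
Divisors of 52: 1, 2, 4, 13, 26, 52.
Check 50^d mod 53 for each divisor in increasing order:
50^1 ≡ 50 (mod 53)
50^2 ≡ 9 (mod 53)
50^4 ≡ 28 (mod 53)
50^13 ≡ 23 (mod 53)
50^26 ≡ 52 (mod 53)
50^52 ≡ 1 (mod 53) ✓
Hence ord(50) = 52.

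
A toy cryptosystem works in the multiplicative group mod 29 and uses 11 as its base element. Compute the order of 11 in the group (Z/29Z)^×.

The order of 11 must divide φ(29) = 29 − 1 = 28 = 2^2 · 7.
Divisors of 28: 1, 2, 4, 7, 14, 28.
Test each divisor d:
11^1 ≡ 11 (mod 29)
11^2 ≡ 5 (mod 29)
11^4 ≡ 25 (mod 29)
11^7 ≡ 12 (mod 29)
11^14 ≡ 28 (mod 29)
11^28 ≡ 1 (mod 29) ✓
So ord_29(11) = 28.

28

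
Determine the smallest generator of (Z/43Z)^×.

φ(43) = 43 − 1 = 42 = 2 · 3 · 7.
g is a primitive root iff g^(42/q) ≢ 1 (mod 43) for each prime q ∈ {2, 3, 7}.
g = 2: 2^21 ≡ 42; 2^14 ≡ 1 — hits 1, so not a primitive root.
g = 3: 3^21 ≡ 42; 3^14 ≡ 36; 3^6 ≡ 41 — none is 1, so 3 is a primitive root.
So 3 is the smallest generator of (Z/43Z)^×.

3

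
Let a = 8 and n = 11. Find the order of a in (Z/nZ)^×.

10

By Lagrange's theorem, ord_11(8) divides φ(11) = 11 − 1 = 10 = 2 · 5.
Divisors of 10: 1, 2, 5, 10.
Evaluate successive powers at the divisors of 10:
8^1 ≡ 8
8^2 ≡ 9
8^5 ≡ 10
8^10 ≡ 1
Therefore the multiplicative order of 8 modulo 11 is 10.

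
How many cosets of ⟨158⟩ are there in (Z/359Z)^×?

2

Since 158 ∈ (Z/359Z)^×, its order divides φ(359) = 359 − 1 = 358 = 2 · 179.
Divisors of 358: 1, 2, 179, 358.
Compute 158^d (mod 359) for the divisors d until we hit 1:
158^1 ≡ 158
158^2 ≡ 193
158^179 ≡ 1
Thus |⟨158⟩| = ord(158) = 179.
The index is φ(359) / ord(158) = 358 / 179 = 2.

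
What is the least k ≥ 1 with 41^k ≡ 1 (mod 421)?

420

The order of 41 must divide φ(421) = 421 − 1 = 420 = 2^2 · 3 · 5 · 7.
Divisors of 420: 1, 2, 3, 4, 5, 6, 7, 10, 12, 14, 15, 20, 21, 28, 30, 35, 42, 60, 70, 84, 105, 140, 210, 420.
Test each divisor d:
41^1 ≡ 41
41^2 ≡ 418
41^3 ≡ 298
41^4 ≡ 9
41^5 ≡ 369
41^6 ≡ 394
41^7 ≡ 156
41^10 ≡ 178
41^12 ≡ 308
41^14 ≡ 339
41^15 ≡ 6
41^20 ≡ 109
41^21 ≡ 259
41^28 ≡ 409
41^30 ≡ 36
41^35 ≡ 233
41^42 ≡ 142
41^60 ≡ 33
41^70 ≡ 401
41^84 ≡ 377
41^105 ≡ 392
41^140 ≡ 400
41^210 ≡ 420
41^420 ≡ 1
Hence ord(41) = 420.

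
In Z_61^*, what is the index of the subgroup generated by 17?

1

ord(17) | φ(61) = 61 − 1 = 60 = 2^2 · 3 · 5.
Divisors of 60: 1, 2, 3, 4, 5, 6, 10, 12, 15, 20, 30, 60.
Test each divisor d:
17^1 ≡ 17
17^2 ≡ 45
17^3 ≡ 33
17^4 ≡ 12
17^5 ≡ 21
17^6 ≡ 52
17^10 ≡ 14
17^12 ≡ 20
17^15 ≡ 50
17^20 ≡ 13
17^30 ≡ 60
17^60 ≡ 1
The order of 17 is 60, so the subgroup it generates has 60 elements.
The index is φ(61) / ord(17) = 60 / 60 = 1.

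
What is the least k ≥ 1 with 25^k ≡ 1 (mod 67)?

11

By Lagrange's theorem, ord_67(25) divides φ(67) = 67 − 1 = 66 = 2 · 3 · 11.
Divisors of 66: 1, 2, 3, 6, 11, 22, 33, 66.
Compute 25^d (mod 67) for the divisors d until we hit 1:
25^1 ≡ 25 (mod 67)
25^2 ≡ 22 (mod 67)
25^3 ≡ 14 (mod 67)
25^6 ≡ 62 (mod 67)
25^11 ≡ 1 (mod 67) ✓
Therefore the multiplicative order of 25 modulo 67 is 11.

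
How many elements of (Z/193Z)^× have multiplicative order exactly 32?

φ(193) = 193 − 1 = 192 = 2^6 · 3.
In a cyclic group of order 192, there are φ(d) elements of order d for each divisor d of 192, and zero for non-divisors.
32 = 2^5 divides 192, and φ(32) = 16.

16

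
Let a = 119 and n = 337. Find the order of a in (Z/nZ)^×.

112

By Lagrange's theorem, ord_337(119) divides φ(337) = 337 − 1 = 336 = 2^4 · 3 · 7.
Divisors of 336: 1, 2, 3, 4, 6, 7, 8, 12, 14, 16, 21, 24, 28, 42, 48, 56, 84, 112, 168, 336.
Compute 119^d (mod 337) for the divisors d until we hit 1:
119^1 ≡ 119 (mod 337)
119^2 ≡ 7 (mod 337)
119^3 ≡ 159 (mod 337)
119^4 ≡ 49 (mod 337)
119^6 ≡ 6 (mod 337)
119^7 ≡ 40 (mod 337)
119^8 ≡ 42 (mod 337)
119^12 ≡ 36 (mod 337)
119^14 ≡ 252 (mod 337)
119^16 ≡ 79 (mod 337)
119^21 ≡ 307 (mod 337)
119^24 ≡ 285 (mod 337)
119^28 ≡ 148 (mod 337)
119^42 ≡ 226 (mod 337)
119^48 ≡ 8 (mod 337)
119^56 ≡ 336 (mod 337)
119^84 ≡ 189 (mod 337)
119^112 ≡ 1 (mod 337) ✓
So ord_337(119) = 112.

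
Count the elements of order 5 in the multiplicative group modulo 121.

φ(121) = φ(11^2) = 11·(11−1) = 110 = 2 · 5 · 11.
In a cyclic group of order 110, there are φ(d) elements of order d for each divisor d of 110, and zero for non-divisors.
5 | 110, and φ(5) = 5 − 1 = 4.

4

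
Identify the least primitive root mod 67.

φ(67) = 67 − 1 = 66 = 2 · 3 · 11.
Test candidates g = 2, 3, … against the prime factors q ∈ {2, 3, 11} of φ(67): g is a generator iff g^(66/q) ≢ 1 for every such q.
g = 2: 2^33 ≡ 66; 2^22 ≡ 37; 2^6 ≡ 64 — none is 1, so 2 is a primitive root.
Hence the least primitive root of 67 is 2.

2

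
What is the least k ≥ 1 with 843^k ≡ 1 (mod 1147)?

12

The order of 843 must divide φ(1147) = φ(31·37) = (31−1)·(37−1) = 30·36 = 1080 = 2^3 · 3^3 · 5.
Divisors of 1080: 1, 2, 3, 4, 5, 6, 8, 9, 10, 12, 15, 18, 20, 24, 27, 30, 36, 40, 45, 54, 60, 72, 90, 108, 120, 135, 180, 216, 270, 360, 540, 1080.
Compute 843^d (mod 1147) for the divisors d until we hit 1:
843^1 ≡ 843
843^2 ≡ 656
843^3 ≡ 154
843^4 ≡ 211
843^5 ≡ 88
843^6 ≡ 776
843^8 ≡ 935
843^9 ≡ 216
843^10 ≡ 862
843^12 ≡ 1
The smallest such exponent is 12, so the order of 843 is 12.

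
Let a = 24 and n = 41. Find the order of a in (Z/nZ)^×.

40

By Lagrange's theorem, ord_41(24) divides φ(41) = 41 − 1 = 40 = 2^3 · 5.
Divisors of 40: 1, 2, 4, 5, 8, 10, 20, 40.
Evaluate successive powers at the divisors of 40:
24^1 ≡ 24 (mod 41)
24^2 ≡ 2 (mod 41)
24^4 ≡ 4 (mod 41)
24^5 ≡ 14 (mod 41)
24^8 ≡ 16 (mod 41)
24^10 ≡ 32 (mod 41)
24^20 ≡ 40 (mod 41)
24^40 ≡ 1 (mod 41) ✓
The smallest such exponent is 40, so the order of 24 is 40.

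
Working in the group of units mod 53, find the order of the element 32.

52

The order of 32 must divide φ(53) = 53 − 1 = 52 = 2^2 · 13.
Divisors of 52: 1, 2, 4, 13, 26, 52.
Test each divisor d:
32^1 ≡ 32 (mod 53)
32^2 ≡ 17 (mod 53)
32^4 ≡ 24 (mod 53)
32^13 ≡ 30 (mod 53)
32^26 ≡ 52 (mod 53)
32^52 ≡ 1 (mod 53) ✓
Therefore the multiplicative order of 32 modulo 53 is 52.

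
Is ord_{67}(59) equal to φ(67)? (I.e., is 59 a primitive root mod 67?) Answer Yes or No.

No

φ(67) = 67 − 1 = 66 = 2 · 3 · 11.
An element g generates (Z/67Z)^× iff g^(66/q) ≢ 1 (mod 67) for each prime q ∈ {2, 3, 11}.
59^33 ≡ 1 (mod 67)  [q = 2: ≡ 1 ✗]
59^22 ≡ 1 (mod 67)  [q = 3: ≡ 1 ✗]
59^6 ≡ 40 (mod 67)  [q = 11: ≢ 1 ✓]
Since 59^33 ≡ 1, the order of 59 divides 33 < 66, so 59 is not a primitive root.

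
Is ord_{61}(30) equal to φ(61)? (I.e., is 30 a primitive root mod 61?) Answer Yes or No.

φ(61) = 61 − 1 = 60 = 2^2 · 3 · 5.
An element g generates (Z/61Z)^× iff g^(60/q) ≢ 1 (mod 61) for each prime q ∈ {2, 3, 5}.
30^30 ≡ 60 (mod 61)  [q = 2: ≢ 1 ✓]
30^20 ≡ 13 (mod 61)  [q = 3: ≢ 1 ✓]
30^12 ≡ 34 (mod 61)  [q = 5: ≢ 1 ✓]
None equal 1, so ord_61(30) = 60: 30 is a primitive root.

Yes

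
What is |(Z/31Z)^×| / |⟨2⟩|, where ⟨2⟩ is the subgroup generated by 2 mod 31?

ord(2) | φ(31) = 31 − 1 = 30 = 2 · 3 · 5.
Divisors of 30: 1, 2, 3, 5, 6, 10, 15, 30.
Test each divisor d:
2^1 ≡ 2 (mod 31)
2^2 ≡ 4 (mod 31)
2^3 ≡ 8 (mod 31)
2^5 ≡ 1 (mod 31) ✓
So ord_31(2) = 5, hence |⟨2⟩| = 5.
Index = |(Z/31Z)^×| / |⟨2⟩| = 30 / 5 = 6.

6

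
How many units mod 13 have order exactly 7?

0

φ(13) = 13 − 1 = 12 = 2^2 · 3.
In a cyclic group of order 12, there are φ(d) elements of order d for each divisor d of 12, and zero for non-divisors.
Here 12 is not a multiple of 7, so there are no elements of order 7.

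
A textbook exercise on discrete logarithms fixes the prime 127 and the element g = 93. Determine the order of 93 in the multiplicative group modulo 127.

126

By Lagrange's theorem, ord_127(93) divides φ(127) = 127 − 1 = 126 = 2 · 3^2 · 7.
Divisors of 126: 1, 2, 3, 6, 7, 9, 14, 18, 21, 42, 63, 126.
Compute 93^d (mod 127) for the divisors d until we hit 1:
93^1 ≡ 93 (mod 127)
93^2 ≡ 13 (mod 127)
93^3 ≡ 66 (mod 127)
93^6 ≡ 38 (mod 127)
93^7 ≡ 105 (mod 127)
93^9 ≡ 95 (mod 127)
93^14 ≡ 103 (mod 127)
93^18 ≡ 8 (mod 127)
93^21 ≡ 20 (mod 127)
93^42 ≡ 19 (mod 127)
93^63 ≡ 126 (mod 127)
93^126 ≡ 1 (mod 127) ✓
Hence ord(93) = 126.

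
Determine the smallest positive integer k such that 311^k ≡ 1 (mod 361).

The order of 311 must divide φ(361) = φ(19^2) = 19·(19−1) = 342 = 2 · 3^2 · 19.
Divisors of 342: 1, 2, 3, 6, 9, 18, 19, 38, 57, 114, 171, 342.
Compute 311^d (mod 361) for the divisors d until we hit 1:
311^1 ≡ 311 (mod 361)
311^2 ≡ 334 (mod 361)
311^3 ≡ 267 (mod 361)
311^6 ≡ 172 (mod 361)
311^9 ≡ 77 (mod 361)
311^18 ≡ 153 (mod 361)
311^19 ≡ 292 (mod 361)
311^38 ≡ 68 (mod 361)
311^57 ≡ 1 (mod 361) ✓
Hence ord(311) = 57.

57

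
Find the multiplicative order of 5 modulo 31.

3

By Lagrange's theorem, ord_31(5) divides φ(31) = 31 − 1 = 30 = 2 · 3 · 5.
Divisors of 30: 1, 2, 3, 5, 6, 10, 15, 30.
Test each divisor d:
5^1 ≡ 5
5^2 ≡ 25
5^3 ≡ 1
Therefore the multiplicative order of 5 modulo 31 is 3.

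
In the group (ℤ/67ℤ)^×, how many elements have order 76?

φ(67) = 67 − 1 = 66 = 2 · 3 · 11.
Since (Z/67Z)^× is cyclic of order 66, the number of elements of order d is φ(d) when d | 66 and 0 otherwise.
Since 76 ∤ 66, the count is 0.

0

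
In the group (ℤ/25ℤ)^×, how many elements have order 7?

φ(25) = φ(5^2) = 5·(5−1) = 20 = 2^2 · 5.
In a cyclic group of order 20, there are φ(d) elements of order d for each divisor d of 20, and zero for non-divisors.
Here 20 is not a multiple of 7, so there are no elements of order 7.

0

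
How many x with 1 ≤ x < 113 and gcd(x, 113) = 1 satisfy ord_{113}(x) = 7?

φ(113) = 113 − 1 = 112 = 2^4 · 7.
Since (Z/113Z)^× is cyclic of order 112, the number of elements of order d is φ(d) when d | 112 and 0 otherwise.
7 | 112, and φ(7) = 7 − 1 = 6.

6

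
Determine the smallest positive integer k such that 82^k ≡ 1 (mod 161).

66

By Lagrange's theorem, ord_161(82) divides φ(161) = φ(7·23) = (7−1)·(23−1) = 6·22 = 132 = 2^2 · 3 · 11.
Divisors of 132: 1, 2, 3, 4, 6, 11, 12, 22, 33, 44, 66, 132.
Check 82^d mod 161 for each divisor in increasing order:
82^1 ≡ 82 (mod 161)
82^2 ≡ 123 (mod 161)
82^3 ≡ 104 (mod 161)
82^4 ≡ 156 (mod 161)
82^6 ≡ 29 (mod 161)
82^11 ≡ 24 (mod 161)
82^12 ≡ 36 (mod 161)
82^22 ≡ 93 (mod 161)
82^33 ≡ 139 (mod 161)
82^44 ≡ 116 (mod 161)
82^66 ≡ 1 (mod 161) ✓
Hence ord(82) = 66.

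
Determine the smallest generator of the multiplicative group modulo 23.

5

φ(23) = 23 − 1 = 22 = 2 · 11.
Test candidates g = 2, 3, … against the prime factors q ∈ {2, 11} of φ(23): g is a generator iff g^(22/q) ≢ 1 for every such q.
g = 2: 2^11 ≡ 1 — hits 1, so not a primitive root.
g = 3: 3^11 ≡ 1 — hits 1, so not a primitive root.
g = 4: 4^11 ≡ 1 — hits 1, so not a primitive root.
g = 5: 5^11 ≡ 22; 5^2 ≡ 2 — none is 1, so 5 is a primitive root.
Hence the least primitive root of 23 is 5.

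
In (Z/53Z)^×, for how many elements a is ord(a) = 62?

φ(53) = 53 − 1 = 52 = 2^2 · 13.
In a cyclic group of order 52, there are φ(d) elements of order d for each divisor d of 52, and zero for non-divisors.
Since 62 ∤ 52, the count is 0.

0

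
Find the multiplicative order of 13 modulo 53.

ord(13) | φ(53) = 53 − 1 = 52 = 2^2 · 13.
Divisors of 52: 1, 2, 4, 13, 26, 52.
Compute 13^d (mod 53) for the divisors d until we hit 1:
13^1 ≡ 13 (mod 53)
13^2 ≡ 10 (mod 53)
13^4 ≡ 47 (mod 53)
13^13 ≡ 1 (mod 53) ✓
Hence ord(13) = 13.

13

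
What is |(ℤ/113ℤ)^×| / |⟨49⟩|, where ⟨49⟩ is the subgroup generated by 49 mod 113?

16

By Lagrange's theorem, ord_113(49) divides φ(113) = 113 − 1 = 112 = 2^4 · 7.
Divisors of 112: 1, 2, 4, 7, 8, 14, 16, 28, 56, 112.
Test each divisor d:
49^1 ≡ 49
49^2 ≡ 28
49^4 ≡ 106
49^7 ≡ 1
The order of 49 is 7, so the subgroup it generates has 7 elements.
Index = |(Z/113Z)^×| / |⟨49⟩| = 112 / 7 = 16.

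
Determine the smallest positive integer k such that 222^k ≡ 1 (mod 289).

17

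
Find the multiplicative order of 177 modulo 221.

16

By Lagrange's theorem, ord_221(177) divides φ(221) = φ(13·17) = (13−1)·(17−1) = 12·16 = 192 = 2^6 · 3.
Divisors of 192: 1, 2, 3, 4, 6, 8, 12, 16, 24, 32, 48, 64, 96, 192.
Evaluate successive powers at the divisors of 192:
177^1 ≡ 177 (mod 221)
177^2 ≡ 168 (mod 221)
177^3 ≡ 122 (mod 221)
177^4 ≡ 157 (mod 221)
177^6 ≡ 77 (mod 221)
177^8 ≡ 118 (mod 221)
177^12 ≡ 183 (mod 221)
177^16 ≡ 1 (mod 221) ✓
Hence ord(177) = 16.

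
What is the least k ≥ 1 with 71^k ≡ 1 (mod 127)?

63

By Lagrange's theorem, ord_127(71) divides φ(127) = 127 − 1 = 126 = 2 · 3^2 · 7.
Divisors of 126: 1, 2, 3, 6, 7, 9, 14, 18, 21, 42, 63, 126.
Check 71^d mod 127 for each divisor in increasing order:
71^1 ≡ 71 (mod 127)
71^2 ≡ 88 (mod 127)
71^3 ≡ 25 (mod 127)
71^6 ≡ 117 (mod 127)
71^7 ≡ 52 (mod 127)
71^9 ≡ 4 (mod 127)
71^14 ≡ 37 (mod 127)
71^18 ≡ 16 (mod 127)
71^21 ≡ 19 (mod 127)
71^42 ≡ 107 (mod 127)
71^63 ≡ 1 (mod 127) ✓
So ord_127(71) = 63.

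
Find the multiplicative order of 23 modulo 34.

16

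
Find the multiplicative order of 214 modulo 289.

The order of 214 must divide φ(289) = φ(17^2) = 17·(17−1) = 272 = 2^4 · 17.
Divisors of 272: 1, 2, 4, 8, 16, 17, 34, 68, 136, 272.
Compute 214^d (mod 289) for the divisors d until we hit 1:
214^1 ≡ 214 (mod 289)
214^2 ≡ 134 (mod 289)
214^4 ≡ 38 (mod 289)
214^8 ≡ 288 (mod 289)
214^16 ≡ 1 (mod 289) ✓
Therefore the multiplicative order of 214 modulo 289 is 16.

16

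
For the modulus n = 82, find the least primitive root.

7

φ(82) = φ(2)·φ(41) = 1·40 = 40 = 2^3 · 5.
g is a primitive root iff g^(40/q) ≢ 1 (mod 82) for each prime q ∈ {2, 5}.
g = 2: gcd(2, 82) = 2 > 1, not a unit — skip.
g = 3: 3^20 ≡ 81; 3^8 ≡ 1 — hits 1, so not a primitive root.
g = 4: gcd(4, 82) = 2 > 1, not a unit — skip.
g = 5: 5^20 ≡ 1 — hits 1, so not a primitive root.
g = 6: gcd(6, 82) = 2 > 1, not a unit — skip.
g = 7: 7^20 ≡ 81; 7^8 ≡ 37 — none is 1, so 7 is a primitive root.
So 7 is the smallest generator of (Z/82Z)^×.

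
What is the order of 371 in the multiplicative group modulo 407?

Since 371 ∈ (Z/407Z)^×, its order divides φ(407) = φ(11·37) = (11−1)·(37−1) = 10·36 = 360 = 2^3 · 3^2 · 5.
Divisors of 360: 1, 2, 3, 4, 5, 6, 8, 9, 10, 12, 15, 18, 20, 24, 30, 36, 40, 45, 60, 72, 90, 120, 180, 360.
Check 371^d mod 407 for each divisor in increasing order:
371^1 ≡ 371
371^2 ≡ 75
371^3 ≡ 149
371^4 ≡ 334
371^5 ≡ 186
371^6 ≡ 223
371^8 ≡ 38
371^9 ≡ 260
371^10 ≡ 1
Hence ord(371) = 10.

10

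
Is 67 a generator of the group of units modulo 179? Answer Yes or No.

φ(179) = 179 − 1 = 178 = 2 · 89.
Test 67^(178/q) mod 179 for each prime factor q of 178:
67^89 ≡ 1 (mod 179)  [q = 2: ≡ 1 ✗]
67^2 ≡ 14 (mod 179)  [q = 89: ≢ 1 ✓]
Since 67^89 ≡ 1, the order of 67 divides 89 < 178, so 67 is not a primitive root.

No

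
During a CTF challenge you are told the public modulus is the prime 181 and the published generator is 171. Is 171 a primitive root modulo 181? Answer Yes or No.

Yes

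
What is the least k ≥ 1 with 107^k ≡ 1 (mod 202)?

The order of 107 must divide φ(202) = φ(2)·φ(101) = 1·100 = 100 = 2^2 · 5^2.
Divisors of 100: 1, 2, 4, 5, 10, 20, 25, 50, 100.
Check 107^d mod 202 for each divisor in increasing order:
107^1 ≡ 107 (mod 202)
107^2 ≡ 137 (mod 202)
107^4 ≡ 185 (mod 202)
107^5 ≡ 201 (mod 202)
107^10 ≡ 1 (mod 202) ✓
So ord_202(107) = 10.

10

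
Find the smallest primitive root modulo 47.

5

φ(47) = 47 − 1 = 46 = 2 · 23.
g is a primitive root iff g^(46/q) ≢ 1 (mod 47) for each prime q ∈ {2, 23}.
g = 2: 2^23 ≡ 1 — hits 1, so not a primitive root.
g = 3: 3^23 ≡ 1 — hits 1, so not a primitive root.
g = 4: 4^23 ≡ 1 — hits 1, so not a primitive root.
g = 5: 5^23 ≡ 46; 5^2 ≡ 25 — none is 1, so 5 is a primitive root.
The smallest primitive root modulo 47 is 5.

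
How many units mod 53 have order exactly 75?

φ(53) = 53 − 1 = 52 = 2^2 · 13.
In a cyclic group of order 52, there are φ(d) elements of order d for each divisor d of 52, and zero for non-divisors.
Since 75 ∤ 52, the count is 0.

0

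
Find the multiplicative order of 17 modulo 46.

By Lagrange's theorem, ord_46(17) divides φ(46) = φ(2)·φ(23) = 1·22 = 22 = 2 · 11.
Divisors of 22: 1, 2, 11, 22.
Compute 17^d (mod 46) for the divisors d until we hit 1:
17^1 ≡ 17 (mod 46)
17^2 ≡ 13 (mod 46)
17^11 ≡ 45 (mod 46)
17^22 ≡ 1 (mod 46) ✓
Therefore the multiplicative order of 17 modulo 46 is 22.

22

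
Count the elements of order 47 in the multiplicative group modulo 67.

φ(67) = 67 − 1 = 66 = 2 · 3 · 11.
In a cyclic group of order 66, there are φ(d) elements of order d for each divisor d of 66, and zero for non-divisors.
Since 47 ∤ 66, the count is 0.

0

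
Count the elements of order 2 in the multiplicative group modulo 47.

1

φ(47) = 47 − 1 = 46 = 2 · 23.
Since (Z/47Z)^× is cyclic of order 46, the number of elements of order d is φ(d) when d | 46 and 0 otherwise.
2 | 46, and φ(2) = 2 − 1 = 1.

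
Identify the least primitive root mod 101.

φ(101) = 101 − 1 = 100 = 2^2 · 5^2.
g is a primitive root iff g^(100/q) ≢ 1 (mod 101) for each prime q ∈ {2, 5}.
g = 2: 2^50 ≡ 100; 2^20 ≡ 95 — none is 1, so 2 is a primitive root.
The smallest primitive root modulo 101 is 2.

2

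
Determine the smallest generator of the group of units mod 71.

7

φ(71) = 71 − 1 = 70 = 2 · 5 · 7.
g is a primitive root iff g^(70/q) ≢ 1 (mod 71) for each prime q ∈ {2, 5, 7}.
g = 2: 2^35 ≡ 1 — hits 1, so not a primitive root.
g = 3: 3^35 ≡ 1 — hits 1, so not a primitive root.
g = 4: 4^35 ≡ 1 — hits 1, so not a primitive root.
g = 5: 5^35 ≡ 1 — hits 1, so not a primitive root.
g = 6: 6^35 ≡ 1 — hits 1, so not a primitive root.
g = 7: 7^35 ≡ 70; 7^14 ≡ 54; 7^10 ≡ 45 — none is 1, so 7 is a primitive root.
The smallest primitive root modulo 71 is 7.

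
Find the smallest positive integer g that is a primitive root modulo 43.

3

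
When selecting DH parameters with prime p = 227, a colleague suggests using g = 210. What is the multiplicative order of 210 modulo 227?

The order of 210 must divide φ(227) = 227 − 1 = 226 = 2 · 113.
Divisors of 226: 1, 2, 113, 226.
Check 210^d mod 227 for each divisor in increasing order:
210^1 ≡ 210 (mod 227)
210^2 ≡ 62 (mod 227)
210^113 ≡ 1 (mod 227) ✓
Therefore the multiplicative order of 210 modulo 227 is 113.

113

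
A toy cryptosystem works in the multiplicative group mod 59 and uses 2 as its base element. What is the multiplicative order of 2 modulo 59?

The order of 2 must divide φ(59) = 59 − 1 = 58 = 2 · 29.
Divisors of 58: 1, 2, 29, 58.
Evaluate successive powers at the divisors of 58:
2^1 ≡ 2
2^2 ≡ 4
2^29 ≡ 58
2^58 ≡ 1
Hence ord(2) = 58.

58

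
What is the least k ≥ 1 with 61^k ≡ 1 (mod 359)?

358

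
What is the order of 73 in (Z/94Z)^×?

46

ord(73) | φ(94) = φ(2)·φ(47) = 1·46 = 46 = 2 · 23.
Divisors of 46: 1, 2, 23, 46.
Test each divisor d:
73^1 ≡ 73
73^2 ≡ 65
73^23 ≡ 93
73^46 ≡ 1
Hence ord(73) = 46.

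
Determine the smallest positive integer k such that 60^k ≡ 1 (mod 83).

The order of 60 must divide φ(83) = 83 − 1 = 82 = 2 · 41.
Divisors of 82: 1, 2, 41, 82.
Check 60^d mod 83 for each divisor in increasing order:
60^1 ≡ 60 (mod 83)
60^2 ≡ 31 (mod 83)
60^41 ≡ 82 (mod 83)
60^82 ≡ 1 (mod 83) ✓
Therefore the multiplicative order of 60 modulo 83 is 82.

82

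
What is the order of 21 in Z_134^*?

ord(21) | φ(134) = φ(2)·φ(67) = 1·66 = 66 = 2 · 3 · 11.
Divisors of 66: 1, 2, 3, 6, 11, 22, 33, 66.
Check 21^d mod 134 for each divisor in increasing order:
21^1 ≡ 21
21^2 ≡ 39
21^3 ≡ 15
21^6 ≡ 91
21^11 ≡ 37
21^22 ≡ 29
21^33 ≡ 1
The smallest such exponent is 33, so the order of 21 is 33.

33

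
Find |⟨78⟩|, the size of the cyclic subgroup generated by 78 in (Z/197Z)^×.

196

Since 78 ∈ (Z/197Z)^×, its order divides φ(197) = 197 − 1 = 196 = 2^2 · 7^2.
Divisors of 196: 1, 2, 4, 7, 14, 28, 49, 98, 196.
Check 78^d mod 197 for each divisor in increasing order:
78^1 ≡ 78 (mod 197)
78^2 ≡ 174 (mod 197)
78^4 ≡ 135 (mod 197)
78^7 ≡ 120 (mod 197)
78^14 ≡ 19 (mod 197)
78^28 ≡ 164 (mod 197)
78^49 ≡ 14 (mod 197)
78^98 ≡ 196 (mod 197)
78^196 ≡ 1 (mod 197) ✓
So ord_197(78) = 196.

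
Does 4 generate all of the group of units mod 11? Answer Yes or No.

No

φ(11) = 11 − 1 = 10 = 2 · 5.
Test 4^(10/q) mod 11 for each prime factor q of 10:
4^5 ≡ 1 (mod 11)  [q = 2: ≡ 1 ✗]
4^2 ≡ 5 (mod 11)  [q = 5: ≢ 1 ✓]
Since 4^5 ≡ 1, the order of 4 divides 5 < 10, so 4 is not a primitive root.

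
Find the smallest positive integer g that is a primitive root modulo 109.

φ(109) = 109 − 1 = 108 = 2^2 · 3^3.
g is a primitive root iff g^(108/q) ≢ 1 (mod 109) for each prime q ∈ {2, 3}.
g = 2: 2^54 ≡ 108; 2^36 ≡ 1 — hits 1, so not a primitive root.
g = 3: 3^54 ≡ 1 — hits 1, so not a primitive root.
g = 4: 4^54 ≡ 1 — hits 1, so not a primitive root.
g = 5: 5^54 ≡ 1 — hits 1, so not a primitive root.
g = 6: 6^54 ≡ 108; 6^36 ≡ 63 — none is 1, so 6 is a primitive root.
Hence the least primitive root of 109 is 6.

6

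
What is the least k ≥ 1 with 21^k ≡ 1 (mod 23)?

The order of 21 must divide φ(23) = 23 − 1 = 22 = 2 · 11.
Divisors of 22: 1, 2, 11, 22.
Test each divisor d:
21^1 ≡ 21 (mod 23)
21^2 ≡ 4 (mod 23)
21^11 ≡ 22 (mod 23)
21^22 ≡ 1 (mod 23) ✓
Therefore the multiplicative order of 21 modulo 23 is 22.

22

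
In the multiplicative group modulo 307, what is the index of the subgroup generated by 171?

6

ord(171) | φ(307) = 307 − 1 = 306 = 2 · 3^2 · 17.
Divisors of 306: 1, 2, 3, 6, 9, 17, 18, 34, 51, 102, 153, 306.
Compute 171^d (mod 307) for the divisors d until we hit 1:
171^1 ≡ 171 (mod 307)
171^2 ≡ 76 (mod 307)
171^3 ≡ 102 (mod 307)
171^6 ≡ 273 (mod 307)
171^9 ≡ 216 (mod 307)
171^17 ≡ 289 (mod 307)
171^18 ≡ 299 (mod 307)
171^34 ≡ 17 (mod 307)
171^51 ≡ 1 (mod 307) ✓
Thus |⟨171⟩| = ord(171) = 51.
Index = |(Z/307Z)^×| / |⟨171⟩| = 306 / 51 = 6.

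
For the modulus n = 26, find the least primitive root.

φ(26) = φ(2)·φ(13) = 1·12 = 12 = 2^2 · 3.
Test candidates g = 2, 3, … against the prime factors q ∈ {2, 3} of φ(26): g is a generator iff g^(12/q) ≢ 1 for every such q.
g = 2: gcd(2, 26) = 2 > 1, not a unit — skip.
g = 3: 3^6 ≡ 1 — hits 1, so not a primitive root.
g = 4: gcd(4, 26) = 2 > 1, not a unit — skip.
g = 5: 5^6 ≡ 25; 5^4 ≡ 1 — hits 1, so not a primitive root.
g = 6: gcd(6, 26) = 2 > 1, not a unit — skip.
g = 7: 7^6 ≡ 25; 7^4 ≡ 9 — none is 1, so 7 is a primitive root.
So 7 is the smallest generator of (Z/26Z)^×.

7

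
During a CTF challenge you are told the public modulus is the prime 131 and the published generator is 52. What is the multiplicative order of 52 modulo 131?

13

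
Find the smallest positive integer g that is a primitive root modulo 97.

5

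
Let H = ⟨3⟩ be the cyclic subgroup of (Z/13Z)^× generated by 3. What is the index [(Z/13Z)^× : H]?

By Lagrange's theorem, ord_13(3) divides φ(13) = 13 − 1 = 12 = 2^2 · 3.
Divisors of 12: 1, 2, 3, 4, 6, 12.
Evaluate successive powers at the divisors of 12:
3^1 ≡ 3 (mod 13)
3^2 ≡ 9 (mod 13)
3^3 ≡ 1 (mod 13) ✓
The order of 3 is 3, so the subgroup it generates has 3 elements.
Index = |(Z/13Z)^×| / |⟨3⟩| = 12 / 3 = 4.

4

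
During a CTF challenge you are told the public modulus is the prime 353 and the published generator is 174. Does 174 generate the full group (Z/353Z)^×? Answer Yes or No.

φ(353) = 353 − 1 = 352 = 2^5 · 11.
An element g generates (Z/353Z)^× iff g^(352/q) ≢ 1 (mod 353) for each prime q ∈ {2, 11}.
174^176 ≡ 352 (mod 353)  [q = 2: ≢ 1 ✓]
174^32 ≡ 185 (mod 353)  [q = 11: ≢ 1 ✓]
None equal 1, so ord_353(174) = 352: 174 is a primitive root.

Yes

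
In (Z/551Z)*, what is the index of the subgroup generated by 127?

By Lagrange's theorem, ord_551(127) divides φ(551) = φ(19·29) = (19−1)·(29−1) = 18·28 = 504 = 2^3 · 3^2 · 7.
Divisors of 504: 1, 2, 3, 4, 6, 7, 8, 9, 12, 14, 18, 21, 24, 28, 36, 42, 56, 63, 72, 84, 126, 168, 252, 504.
Evaluate successive powers at the divisors of 504:
127^1 ≡ 127
127^2 ≡ 150
127^3 ≡ 316
127^4 ≡ 460
127^6 ≡ 125
127^7 ≡ 447
127^8 ≡ 16
127^9 ≡ 379
127^12 ≡ 197
127^14 ≡ 347
127^18 ≡ 381
127^21 ≡ 278
127^24 ≡ 239
127^28 ≡ 291
127^36 ≡ 248
127^42 ≡ 144
127^56 ≡ 378
127^63 ≡ 360
127^72 ≡ 343
127^84 ≡ 349
127^126 ≡ 115
127^168 ≡ 30
127^252 ≡ 1
Thus |⟨127⟩| = ord(127) = 252.
[(Z/551Z)^× : ⟨127⟩] = 504/252 = 2.

2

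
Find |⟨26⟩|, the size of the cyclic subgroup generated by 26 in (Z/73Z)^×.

72

ord(26) | φ(73) = 73 − 1 = 72 = 2^3 · 3^2.
Divisors of 72: 1, 2, 3, 4, 6, 8, 9, 12, 18, 24, 36, 72.
Test each divisor d:
26^1 ≡ 26 (mod 73)
26^2 ≡ 19 (mod 73)
26^3 ≡ 56 (mod 73)
26^4 ≡ 69 (mod 73)
26^6 ≡ 70 (mod 73)
26^8 ≡ 16 (mod 73)
26^9 ≡ 51 (mod 73)
26^12 ≡ 9 (mod 73)
26^18 ≡ 46 (mod 73)
26^24 ≡ 8 (mod 73)
26^36 ≡ 72 (mod 73)
26^72 ≡ 1 (mod 73) ✓
Hence ord(26) = 72.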